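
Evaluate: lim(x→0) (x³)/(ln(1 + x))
This is a 0/0 indeterminate form.

Apply L'Hôpital's rule: differentiate numerator and denominator separately.
  f(x) = x^3   ⇒   f'(x) = 3·x^2
  g(x) = ln(x + 1)   ⇒   g'(x) = 1/(x + 1)
  lim(x→0) f'(x)/g'(x) = lim(x→0) (3·x^2)/(1/(x + 1))
  = 0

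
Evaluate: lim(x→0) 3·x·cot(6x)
This is a 0·∞ indeterminate form.

Rewrite 0·∞ as a quotient (0/0 or ∞/∞ form), then apply L'Hôpital's rule:
  lim(x→0) 3·x·cot(6x) = 1/2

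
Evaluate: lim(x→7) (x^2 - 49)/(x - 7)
This is a standard limit.

Factor or rationalize the expression:
  lim(x→7) (x^2 - 49)/(x - 7) = 14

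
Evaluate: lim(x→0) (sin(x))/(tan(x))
This is a 0/0 indeterminate form.

Apply L'Hôpital's rule: differentiate numerator and denominator separately.
  f(x) = sin(x)   ⇒   f'(x) = cos(x)
  g(x) = tan(x)   ⇒   g'(x) = tan(x)^2 + 1
  lim(x→0) f'(x)/g'(x) = lim(x→0) (cos(x))/(tan(x)^2 + 1)
  = 1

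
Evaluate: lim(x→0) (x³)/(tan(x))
This is a 0/0 indeterminate form.

Apply L'Hôpital's rule: differentiate numerator and denominator separately.
  f(x) = x^3   ⇒   f'(x) = 3·x^2
  g(x) = tan(x)   ⇒   g'(x) = tan(x)^2 + 1
  lim(x→0) f'(x)/g'(x) = lim(x→0) (3·x^2)/(tan(x)^2 + 1)
  = 0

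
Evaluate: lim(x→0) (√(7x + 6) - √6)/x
This is a standard limit.

Factor or rationalize the expression:
  lim(x→0) (√(7x + 6) - √6)/x = 7·sqrt(6)/12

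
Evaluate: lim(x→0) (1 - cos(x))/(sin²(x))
This is a 0/0 indeterminate form.

Apply L'Hôpital's rule: differentiate numerator and denominator separately.
  f(x) = 1 - cos(x)   ⇒   f'(x) = sin(x)
  g(x) = sin(x)^2   ⇒   g'(x) = 2·sin(x)·cos(x)
  lim(x→0) f'(x)/g'(x) = lim(x→0) (sin(x))/(2·sin(x)·cos(x))
  = 1/2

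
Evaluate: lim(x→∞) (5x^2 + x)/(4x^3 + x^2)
This is an ∞/∞ indeterminate form.

Apply L'Hôpital's rule: differentiate numerator and denominator separately.
  f(x) = 5·x^2 + x   ⇒   f'(x) = 10·x + 1
  g(x) = 4·x^3 + x^2   ⇒   g'(x) = 12·x^2 + 2·x
  lim(x→∞) f'(x)/g'(x) = lim(x→∞) (10·x + 1)/(12·x^2 + 2·x)
  = 0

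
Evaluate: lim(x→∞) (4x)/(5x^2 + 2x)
This is an ∞/∞ indeterminate form.

Apply L'Hôpital's rule: differentiate numerator and denominator separately.
  f(x) = 4·x   ⇒   f'(x) = 4
  g(x) = 5·x^2 + 2·x   ⇒   g'(x) = 10·x + 2
  lim(x→∞) f'(x)/g'(x) = lim(x→∞) (4)/(10·x + 2)
  = 0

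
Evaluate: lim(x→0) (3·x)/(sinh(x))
This is a 0/0 indeterminate form.

Apply L'Hôpital's rule: differentiate numerator and denominator separately.
  f(x) = 3·x   ⇒   f'(x) = 3
  g(x) = sinh(x)   ⇒   g'(x) = cosh(x)
  lim(x→0) f'(x)/g'(x) = lim(x→0) (3)/(cosh(x))
  = 3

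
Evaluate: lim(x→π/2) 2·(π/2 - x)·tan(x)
This is a 0·∞ indeterminate form.

Rewrite 0·∞ as a quotient (0/0 or ∞/∞ form), then apply L'Hôpital's rule:
  lim(x→π/2) 2·(π/2 - x)·tan(x) = 2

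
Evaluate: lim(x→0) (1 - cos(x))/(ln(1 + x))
This is a 0/0 indeterminate form.

Apply L'Hôpital's rule: differentiate numerator and denominator separately.
  f(x) = 1 - cos(x)   ⇒   f'(x) = sin(x)
  g(x) = ln(x + 1)   ⇒   g'(x) = 1/(x + 1)
  lim(x→0) f'(x)/g'(x) = lim(x→0) (sin(x))/(1/(x + 1))
  = 0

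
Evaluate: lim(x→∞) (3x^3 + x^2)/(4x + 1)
This is an ∞/∞ indeterminate form.

Apply L'Hôpital's rule: differentiate numerator and denominator separately.
  f(x) = 3·x^3 + x^2   ⇒   f'(x) = 9·x^2 + 2·x
  g(x) = 4·x + 1   ⇒   g'(x) = 4
  lim(x→∞) f'(x)/g'(x) = lim(x→∞) (9·x^2 + 2·x)/(4)
  = ∞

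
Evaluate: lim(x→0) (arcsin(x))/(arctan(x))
This is a 0/0 indeterminate form.

Apply L'Hôpital's rule: differentiate numerator and denominator separately.
  f(x) = asin(x)   ⇒   f'(x) = 1/sqrt(1 - x^2)
  g(x) = atan(x)   ⇒   g'(x) = 1/(x^2 + 1)
  lim(x→0) f'(x)/g'(x) = lim(x→0) (1/sqrt(1 - x^2))/(1/(x^2 + 1))
  = 1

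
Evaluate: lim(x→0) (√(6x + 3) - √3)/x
This is a standard limit.

Factor or rationalize the expression:
  lim(x→0) (√(6x + 3) - √3)/x = sqrt(3)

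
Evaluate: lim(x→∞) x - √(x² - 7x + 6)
This is an ∞-∞ indeterminate form.

Combine fractions or rationalize to convert ∞-∞ to 0/0 form:
  lim(x→∞) x - √(x² - 7x + 6) = 7/2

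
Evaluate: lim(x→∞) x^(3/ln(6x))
This is an exponential indeterminate form.

For exponential indeterminate forms, take the natural log:
  Let L = lim(x→∞) x^(3/ln(6x))
  Then ln(L) = lim(x→∞) [exponent × ln(base)]
  Evaluate using L'Hôpital or standard limits, then exponentiate.
  L = e^(3)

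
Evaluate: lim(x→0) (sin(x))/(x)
This is a 0/0 indeterminate form.

Apply L'Hôpital's rule: differentiate numerator and denominator separately.
  f(x) = sin(x)   ⇒   f'(x) = cos(x)
  g(x) = x   ⇒   g'(x) = 1
  lim(x→0) f'(x)/g'(x) = lim(x→0) (cos(x))/(1)
  = 1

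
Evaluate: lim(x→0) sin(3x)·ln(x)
This is a 0·∞ indeterminate form.

Rewrite 0·∞ as a quotient (0/0 or ∞/∞ form), then apply L'Hôpital's rule:
  lim(x→0) sin(3x)·ln(x) = 0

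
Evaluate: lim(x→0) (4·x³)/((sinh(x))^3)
This is a 0/0 indeterminate form.

Apply L'Hôpital's rule: differentiate numerator and denominator separately.
  f(x) = 4·x^3   ⇒   f'(x) = 12·x^2
  g(x) = sinh(x)^3   ⇒   g'(x) = 3·sinh(x)^2·cosh(x)
  lim(x→0) f'(x)/g'(x) = lim(x→0) (12·x^2)/(3·sinh(x)^2·cosh(x))
  = 4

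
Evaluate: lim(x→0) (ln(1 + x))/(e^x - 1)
This is a 0/0 indeterminate form.

Apply L'Hôpital's rule: differentiate numerator and denominator separately.
  f(x) = ln(x + 1)   ⇒   f'(x) = 1/(x + 1)
  g(x) = e^(x) - 1   ⇒   g'(x) = e^(x)
  lim(x→0) f'(x)/g'(x) = lim(x→0) (1/(x + 1))/(e^(x))
  = 1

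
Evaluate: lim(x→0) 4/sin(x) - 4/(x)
This is an ∞-∞ indeterminate form.

Combine fractions or rationalize to convert ∞-∞ to 0/0 form:
  lim(x→0) 4/sin(x) - 4/(x) = 0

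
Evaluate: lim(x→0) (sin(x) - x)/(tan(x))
This is a 0/0 indeterminate form.

Apply L'Hôpital's rule: differentiate numerator and denominator separately.
  f(x) = -x + sin(x)   ⇒   f'(x) = cos(x) - 1
  g(x) = tan(x)   ⇒   g'(x) = tan(x)^2 + 1
  lim(x→0) f'(x)/g'(x) = lim(x→0) (cos(x) - 1)/(tan(x)^2 + 1)
  = 0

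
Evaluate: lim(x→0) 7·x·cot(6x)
This is a 0·∞ indeterminate form.

Rewrite 0·∞ as a quotient (0/0 or ∞/∞ form), then apply L'Hôpital's rule:
  lim(x→0) 7·x·cot(6x) = 7/6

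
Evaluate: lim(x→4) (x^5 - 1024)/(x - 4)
This is a standard limit.

Factor or rationalize the expression:
  lim(x→4) (x^5 - 1024)/(x - 4) = 1280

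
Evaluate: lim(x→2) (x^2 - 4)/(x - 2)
This is a standard limit.

Factor or rationalize the expression:
  lim(x→2) (x^2 - 4)/(x - 2) = 4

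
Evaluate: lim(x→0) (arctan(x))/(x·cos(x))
This is a 0/0 indeterminate form.

Apply L'Hôpital's rule: differentiate numerator and denominator separately.
  f(x) = atan(x)   ⇒   f'(x) = 1/(x^2 + 1)
  g(x) = x·cos(x)   ⇒   g'(x) = -x·sin(x) + cos(x)
  lim(x→0) f'(x)/g'(x) = lim(x→0) (1/(x^2 + 1))/(-x·sin(x) + cos(x))
  = 1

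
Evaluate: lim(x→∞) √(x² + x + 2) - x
This is an ∞-∞ indeterminate form.

Combine fractions or rationalize to convert ∞-∞ to 0/0 form:
  lim(x→∞) √(x² + x + 2) - x = 1/2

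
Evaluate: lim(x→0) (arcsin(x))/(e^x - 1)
This is a 0/0 indeterminate form.

Apply L'Hôpital's rule: differentiate numerator and denominator separately.
  f(x) = asin(x)   ⇒   f'(x) = 1/sqrt(1 - x^2)
  g(x) = e^(x) - 1   ⇒   g'(x) = e^(x)
  lim(x→0) f'(x)/g'(x) = lim(x→0) (1/sqrt(1 - x^2))/(e^(x))
  = 1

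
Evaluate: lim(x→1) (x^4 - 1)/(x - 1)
This is a standard limit.

Factor or rationalize the expression:
  lim(x→1) (x^4 - 1)/(x - 1) = 4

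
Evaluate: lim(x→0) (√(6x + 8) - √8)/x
This is a standard limit.

Factor or rationalize the expression:
  lim(x→0) (√(6x + 8) - √8)/x = 3·sqrt(2)/4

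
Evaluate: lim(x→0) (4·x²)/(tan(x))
This is a 0/0 indeterminate form.

Apply L'Hôpital's rule: differentiate numerator and denominator separately.
  f(x) = 4·x^2   ⇒   f'(x) = 8·x
  g(x) = tan(x)   ⇒   g'(x) = tan(x)^2 + 1
  lim(x→0) f'(x)/g'(x) = lim(x→0) (8·x)/(tan(x)^2 + 1)
  = 0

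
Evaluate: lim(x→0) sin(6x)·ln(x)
This is a 0·∞ indeterminate form.

Rewrite 0·∞ as a quotient (0/0 or ∞/∞ form), then apply L'Hôpital's rule:
  lim(x→0) sin(6x)·ln(x) = 0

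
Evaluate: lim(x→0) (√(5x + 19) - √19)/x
This is a standard limit.

Factor or rationalize the expression:
  lim(x→0) (√(5x + 19) - √19)/x = 5·sqrt(19)/38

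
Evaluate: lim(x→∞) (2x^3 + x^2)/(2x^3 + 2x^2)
This is an ∞/∞ indeterminate form.

Apply L'Hôpital's rule: differentiate numerator and denominator separately.
  f(x) = 2·x^3 + x^2   ⇒   f'(x) = 6·x^2 + 2·x
  g(x) = 2·x^3 + 2·x^2   ⇒   g'(x) = 6·x^2 + 4·x
  lim(x→∞) f'(x)/g'(x) = lim(x→∞) (6·x^2 + 2·x)/(6·x^2 + 4·x)
  = 1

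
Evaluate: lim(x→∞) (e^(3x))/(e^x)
This is an ∞/∞ indeterminate form.

Apply L'Hôpital's rule: differentiate numerator and denominator separately.
  f(x) = e^(3·x)   ⇒   f'(x) = 3·e^(3·x)
  g(x) = e^(x)   ⇒   g'(x) = e^(x)
  lim(x→∞) f'(x)/g'(x) = lim(x→∞) (3·e^(3·x))/(e^(x))
  = ∞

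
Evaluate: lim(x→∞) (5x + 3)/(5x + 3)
This is an ∞/∞ indeterminate form.

Apply L'Hôpital's rule: differentiate numerator and denominator separately.
  f(x) = 5·x + 3   ⇒   f'(x) = 5
  g(x) = 5·x + 3   ⇒   g'(x) = 5
  lim(x→∞) f'(x)/g'(x) = lim(x→∞) (5)/(5)
  = 1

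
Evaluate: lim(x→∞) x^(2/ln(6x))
This is an exponential indeterminate form.

For exponential indeterminate forms, take the natural log:
  Let L = lim(x→∞) x^(2/ln(6x))
  Then ln(L) = lim(x→∞) [exponent × ln(base)]
  Evaluate using L'Hôpital or standard limits, then exponentiate.
  L = e²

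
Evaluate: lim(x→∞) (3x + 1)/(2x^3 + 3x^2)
This is an ∞/∞ indeterminate form.

Apply L'Hôpital's rule: differentiate numerator and denominator separately.
  f(x) = 3·x + 1   ⇒   f'(x) = 3
  g(x) = 2·x^3 + 3·x^2   ⇒   g'(x) = 6·x^2 + 6·x
  lim(x→∞) f'(x)/g'(x) = lim(x→∞) (3)/(6·x^2 + 6·x)
  = 0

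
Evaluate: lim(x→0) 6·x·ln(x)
This is a 0·∞ indeterminate form.

Rewrite 0·∞ as a quotient (0/0 or ∞/∞ form), then apply L'Hôpital's rule:
  lim(x→0) 6·x·ln(x) = 0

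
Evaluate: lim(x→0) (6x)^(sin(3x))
This is an exponential indeterminate form.

For exponential indeterminate forms, take the natural log:
  Let L = lim(x→0) (6x)^(sin(3x))
  Then ln(L) = lim(x→0) [exponent × ln(base)]
  Evaluate using L'Hôpital or standard limits, then exponentiate.
  L = 1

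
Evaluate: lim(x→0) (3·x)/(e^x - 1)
This is a 0/0 indeterminate form.

Apply L'Hôpital's rule: differentiate numerator and denominator separately.
  f(x) = 3·x   ⇒   f'(x) = 3
  g(x) = e^(x) - 1   ⇒   g'(x) = e^(x)
  lim(x→0) f'(x)/g'(x) = lim(x→0) (3)/(e^(x))
  = 3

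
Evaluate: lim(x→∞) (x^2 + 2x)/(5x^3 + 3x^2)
This is an ∞/∞ indeterminate form.

Apply L'Hôpital's rule: differentiate numerator and denominator separately.
  f(x) = x^2 + 2·x   ⇒   f'(x) = 2·x + 2
  g(x) = 5·x^3 + 3·x^2   ⇒   g'(x) = 15·x^2 + 6·x
  lim(x→∞) f'(x)/g'(x) = lim(x→∞) (2·x + 2)/(15·x^2 + 6·x)
  = 0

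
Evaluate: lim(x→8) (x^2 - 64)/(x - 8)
This is a standard limit.

Factor or rationalize the expression:
  lim(x→8) (x^2 - 64)/(x - 8) = 16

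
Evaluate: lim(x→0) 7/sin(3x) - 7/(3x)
This is an ∞-∞ indeterminate form.

Combine fractions or rationalize to convert ∞-∞ to 0/0 form:
  lim(x→0) 7/sin(3x) - 7/(3x) = 0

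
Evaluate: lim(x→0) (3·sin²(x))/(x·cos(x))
This is a 0/0 indeterminate form.

Apply L'Hôpital's rule: differentiate numerator and denominator separately.
  f(x) = 3·sin(x)^2   ⇒   f'(x) = 6·sin(x)·cos(x)
  g(x) = x·cos(x)   ⇒   g'(x) = -x·sin(x) + cos(x)
  lim(x→0) f'(x)/g'(x) = lim(x→0) (6·sin(x)·cos(x))/(-x·sin(x) + cos(x))
  = 0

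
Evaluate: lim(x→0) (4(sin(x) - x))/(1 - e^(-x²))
This is a 0/0 indeterminate form.

Apply L'Hôpital's rule: differentiate numerator and denominator separately.
  f(x) = -4·x + 4·sin(x)   ⇒   f'(x) = 4·cos(x) - 4
  g(x) = 1 - e^(-x^2)   ⇒   g'(x) = 2·x·e^(-x^2)
  lim(x→0) f'(x)/g'(x) = lim(x→0) (4·cos(x) - 4)/(2·x·e^(-x^2))
  = 0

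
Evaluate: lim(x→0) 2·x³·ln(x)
This is a 0·∞ indeterminate form.

Rewrite 0·∞ as a quotient (0/0 or ∞/∞ form), then apply L'Hôpital's rule:
  lim(x→0) 2·x³·ln(x) = 0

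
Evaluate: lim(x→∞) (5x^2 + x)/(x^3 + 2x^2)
This is an ∞/∞ indeterminate form.

Apply L'Hôpital's rule: differentiate numerator and denominator separately.
  f(x) = 5·x^2 + x   ⇒   f'(x) = 10·x + 1
  g(x) = x^3 + 2·x^2   ⇒   g'(x) = 3·x^2 + 4·x
  lim(x→∞) f'(x)/g'(x) = lim(x→∞) (10·x + 1)/(3·x^2 + 4·x)
  = 0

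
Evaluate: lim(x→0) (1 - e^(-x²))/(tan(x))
This is a 0/0 indeterminate form.

Apply L'Hôpital's rule: differentiate numerator and denominator separately.
  f(x) = 1 - e^(-x^2)   ⇒   f'(x) = 2·x·e^(-x^2)
  g(x) = tan(x)   ⇒   g'(x) = tan(x)^2 + 1
  lim(x→0) f'(x)/g'(x) = lim(x→0) (2·x·e^(-x^2))/(tan(x)^2 + 1)
  = 0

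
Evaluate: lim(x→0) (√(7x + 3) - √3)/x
This is a standard limit.

Factor or rationalize the expression:
  lim(x→0) (√(7x + 3) - √3)/x = 7·sqrt(3)/6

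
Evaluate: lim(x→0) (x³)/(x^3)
This is a 0/0 indeterminate form.

Apply L'Hôpital's rule: differentiate numerator and denominator separately.
  f(x) = x^3   ⇒   f'(x) = 3·x^2
  g(x) = x^3   ⇒   g'(x) = 3·x^2
  lim(x→0) f'(x)/g'(x) = lim(x→0) (3·x^2)/(3·x^2)
  = 1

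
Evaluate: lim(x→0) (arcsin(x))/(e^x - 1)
This is a 0/0 indeterminate form.

Apply L'Hôpital's rule: differentiate numerator and denominator separately.
  f(x) = asin(x)   ⇒   f'(x) = 1/sqrt(1 - x^2)
  g(x) = e^(x) - 1   ⇒   g'(x) = e^(x)
  lim(x→0) f'(x)/g'(x) = lim(x→0) (1/sqrt(1 - x^2))/(e^(x))
  = 1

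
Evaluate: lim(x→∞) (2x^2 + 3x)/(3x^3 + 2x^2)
This is an ∞/∞ indeterminate form.

Apply L'Hôpital's rule: differentiate numerator and denominator separately.
  f(x) = 2·x^2 + 3·x   ⇒   f'(x) = 4·x + 3
  g(x) = 3·x^3 + 2·x^2   ⇒   g'(x) = 9·x^2 + 4·x
  lim(x→∞) f'(x)/g'(x) = lim(x→∞) (4·x + 3)/(9·x^2 + 4·x)
  = 0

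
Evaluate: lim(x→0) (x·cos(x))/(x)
This is a 0/0 indeterminate form.

Apply L'Hôpital's rule: differentiate numerator and denominator separately.
  f(x) = x·cos(x)   ⇒   f'(x) = -x·sin(x) + cos(x)
  g(x) = x   ⇒   g'(x) = 1
  lim(x→0) f'(x)/g'(x) = lim(x→0) (-x·sin(x) + cos(x))/(1)
  = 1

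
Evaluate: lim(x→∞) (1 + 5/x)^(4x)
This is an exponential indeterminate form.

For exponential indeterminate forms, take the natural log:
  Let L = lim(x→∞) (1 + 5/x)^(4x)
  Then ln(L) = lim(x→∞) [exponent × ln(base)]
  Evaluate using L'Hôpital or standard limits, then exponentiate.
  L = e^(20)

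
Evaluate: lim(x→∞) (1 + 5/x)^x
This is an exponential indeterminate form.

For exponential indeterminate forms, take the natural log:
  Let L = lim(x→∞) (1 + 5/x)^x
  Then ln(L) = lim(x→∞) [exponent × ln(base)]
  Evaluate using L'Hôpital or standard limits, then exponentiate.
  L = e^(5)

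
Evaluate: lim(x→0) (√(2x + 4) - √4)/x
This is a standard limit.

Factor or rationalize the expression:
  lim(x→0) (√(2x + 4) - √4)/x = 1/2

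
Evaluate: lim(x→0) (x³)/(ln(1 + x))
This is a 0/0 indeterminate form.

Apply L'Hôpital's rule: differentiate numerator and denominator separately.
  f(x) = x^3   ⇒   f'(x) = 3·x^2
  g(x) = ln(x + 1)   ⇒   g'(x) = 1/(x + 1)
  lim(x→0) f'(x)/g'(x) = lim(x→0) (3·x^2)/(1/(x + 1))
  = 0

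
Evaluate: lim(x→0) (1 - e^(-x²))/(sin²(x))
This is a 0/0 indeterminate form.

Apply L'Hôpital's rule: differentiate numerator and denominator separately.
  f(x) = 1 - e^(-x^2)   ⇒   f'(x) = 2·x·e^(-x^2)
  g(x) = sin(x)^2   ⇒   g'(x) = 2·sin(x)·cos(x)
  lim(x→0) f'(x)/g'(x) = lim(x→0) (2·x·e^(-x^2))/(2·sin(x)·cos(x))
  = 1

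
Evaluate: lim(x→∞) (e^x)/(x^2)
This is an ∞/∞ indeterminate form.

Apply L'Hôpital's rule: differentiate numerator and denominator separately.
  f(x) = e^(x)   ⇒   f'(x) = e^(x)
  g(x) = x^2   ⇒   g'(x) = 2·x
  lim(x→∞) f'(x)/g'(x) = lim(x→∞) (e^(x))/(2·x)
  = ∞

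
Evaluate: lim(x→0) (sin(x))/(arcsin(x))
This is a 0/0 indeterminate form.

Apply L'Hôpital's rule: differentiate numerator and denominator separately.
  f(x) = sin(x)   ⇒   f'(x) = cos(x)
  g(x) = asin(x)   ⇒   g'(x) = 1/sqrt(1 - x^2)
  lim(x→0) f'(x)/g'(x) = lim(x→0) (cos(x))/(1/sqrt(1 - x^2))
  = 1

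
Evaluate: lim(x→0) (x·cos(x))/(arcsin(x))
This is a 0/0 indeterminate form.

Apply L'Hôpital's rule: differentiate numerator and denominator separately.
  f(x) = x·cos(x)   ⇒   f'(x) = -x·sin(x) + cos(x)
  g(x) = asin(x)   ⇒   g'(x) = 1/sqrt(1 - x^2)
  lim(x→0) f'(x)/g'(x) = lim(x→0) (-x·sin(x) + cos(x))/(1/sqrt(1 - x^2))
  = 1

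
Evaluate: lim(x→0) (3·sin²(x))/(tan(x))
This is a 0/0 indeterminate form.

Apply L'Hôpital's rule: differentiate numerator and denominator separately.
  f(x) = 3·sin(x)^2   ⇒   f'(x) = 6·sin(x)·cos(x)
  g(x) = tan(x)   ⇒   g'(x) = tan(x)^2 + 1
  lim(x→0) f'(x)/g'(x) = lim(x→0) (6·sin(x)·cos(x))/(tan(x)^2 + 1)
  = 0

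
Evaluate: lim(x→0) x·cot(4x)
This is a 0·∞ indeterminate form.

Rewrite 0·∞ as a quotient (0/0 or ∞/∞ form), then apply L'Hôpital's rule:
  lim(x→0) x·cot(4x) = 1/4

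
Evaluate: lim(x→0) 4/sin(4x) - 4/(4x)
This is an ∞-∞ indeterminate form.

Combine fractions or rationalize to convert ∞-∞ to 0/0 form:
  lim(x→0) 4/sin(4x) - 4/(4x) = 0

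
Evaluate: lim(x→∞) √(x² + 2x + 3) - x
This is an ∞-∞ indeterminate form.

Combine fractions or rationalize to convert ∞-∞ to 0/0 form:
  lim(x→∞) √(x² + 2x + 3) - x = 1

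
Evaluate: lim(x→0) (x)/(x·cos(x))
This is a 0/0 indeterminate form.

Apply L'Hôpital's rule: differentiate numerator and denominator separately.
  f(x) = x   ⇒   f'(x) = 1
  g(x) = x·cos(x)   ⇒   g'(x) = -x·sin(x) + cos(x)
  lim(x→0) f'(x)/g'(x) = lim(x→0) (1)/(-x·sin(x) + cos(x))
  = 1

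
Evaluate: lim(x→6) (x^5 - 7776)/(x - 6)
This is a standard limit.

Factor or rationalize the expression:
  lim(x→6) (x^5 - 7776)/(x - 6) = 6480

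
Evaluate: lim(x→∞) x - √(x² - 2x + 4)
This is an ∞-∞ indeterminate form.

Combine fractions or rationalize to convert ∞-∞ to 0/0 form:
  lim(x→∞) x - √(x² - 2x + 4) = 1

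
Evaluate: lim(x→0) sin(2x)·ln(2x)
This is a 0·∞ indeterminate form.

Rewrite 0·∞ as a quotient (0/0 or ∞/∞ form), then apply L'Hôpital's rule:
  lim(x→0) sin(2x)·ln(2x) = 0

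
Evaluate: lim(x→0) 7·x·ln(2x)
This is a 0·∞ indeterminate form.

Rewrite 0·∞ as a quotient (0/0 or ∞/∞ form), then apply L'Hôpital's rule:
  lim(x→0) 7·x·ln(2x) = 0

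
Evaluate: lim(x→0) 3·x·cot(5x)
This is a 0·∞ indeterminate form.

Rewrite 0·∞ as a quotient (0/0 or ∞/∞ form), then apply L'Hôpital's rule:
  lim(x→0) 3·x·cot(5x) = 3/5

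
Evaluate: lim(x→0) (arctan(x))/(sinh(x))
This is a 0/0 indeterminate form.

Apply L'Hôpital's rule: differentiate numerator and denominator separately.
  f(x) = atan(x)   ⇒   f'(x) = 1/(x^2 + 1)
  g(x) = sinh(x)   ⇒   g'(x) = cosh(x)
  lim(x→0) f'(x)/g'(x) = lim(x→0) (1/(x^2 + 1))/(cosh(x))
  = 1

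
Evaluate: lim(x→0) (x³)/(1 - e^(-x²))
This is a 0/0 indeterminate form.

Apply L'Hôpital's rule: differentiate numerator and denominator separately.
  f(x) = x^3   ⇒   f'(x) = 3·x^2
  g(x) = 1 - e^(-x^2)   ⇒   g'(x) = 2·x·e^(-x^2)
  lim(x→0) f'(x)/g'(x) = lim(x→0) (3·x^2)/(2·x·e^(-x^2))
  = 0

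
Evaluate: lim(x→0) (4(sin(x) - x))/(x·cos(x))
This is a 0/0 indeterminate form.

Apply L'Hôpital's rule: differentiate numerator and denominator separately.
  f(x) = -4·x + 4·sin(x)   ⇒   f'(x) = 4·cos(x) - 4
  g(x) = x·cos(x)   ⇒   g'(x) = -x·sin(x) + cos(x)
  lim(x→0) f'(x)/g'(x) = lim(x→0) (4·cos(x) - 4)/(-x·sin(x) + cos(x))
  = 0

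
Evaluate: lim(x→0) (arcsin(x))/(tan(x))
This is a 0/0 indeterminate form.

Apply L'Hôpital's rule: differentiate numerator and denominator separately.
  f(x) = asin(x)   ⇒   f'(x) = 1/sqrt(1 - x^2)
  g(x) = tan(x)   ⇒   g'(x) = tan(x)^2 + 1
  lim(x→0) f'(x)/g'(x) = lim(x→0) (1/sqrt(1 - x^2))/(tan(x)^2 + 1)
  = 1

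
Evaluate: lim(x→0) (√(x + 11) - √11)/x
This is a standard limit.

Factor or rationalize the expression:
  lim(x→0) (√(x + 11) - √11)/x = sqrt(11)/22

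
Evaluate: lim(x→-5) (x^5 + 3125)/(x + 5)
This is a standard limit.

Factor or rationalize the expression:
  lim(x→-5) (x^5 + 3125)/(x + 5) = 3125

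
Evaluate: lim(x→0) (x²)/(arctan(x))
This is a 0/0 indeterminate form.

Apply L'Hôpital's rule: differentiate numerator and denominator separately.
  f(x) = x^2   ⇒   f'(x) = 2·x
  g(x) = atan(x)   ⇒   g'(x) = 1/(x^2 + 1)
  lim(x→0) f'(x)/g'(x) = lim(x→0) (2·x)/(1/(x^2 + 1))
  = 0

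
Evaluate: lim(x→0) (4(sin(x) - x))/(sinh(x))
This is a 0/0 indeterminate form.

Apply L'Hôpital's rule: differentiate numerator and denominator separately.
  f(x) = -4·x + 4·sin(x)   ⇒   f'(x) = 4·cos(x) - 4
  g(x) = sinh(x)   ⇒   g'(x) = cosh(x)
  lim(x→0) f'(x)/g'(x) = lim(x→0) (4·cos(x) - 4)/(cosh(x))
  = 0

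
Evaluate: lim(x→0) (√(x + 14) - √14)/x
This is a standard limit.

Factor or rationalize the expression:
  lim(x→0) (√(x + 14) - √14)/x = sqrt(14)/28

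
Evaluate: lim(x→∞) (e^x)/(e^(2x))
This is an ∞/∞ indeterminate form.

Apply L'Hôpital's rule: differentiate numerator and denominator separately.
  f(x) = e^(x)   ⇒   f'(x) = e^(x)
  g(x) = e^(2·x)   ⇒   g'(x) = 2·e^(2·x)
  lim(x→∞) f'(x)/g'(x) = lim(x→∞) (e^(x))/(2·e^(2·x))
  = 0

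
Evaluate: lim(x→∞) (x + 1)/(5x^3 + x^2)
This is an ∞/∞ indeterminate form.

Apply L'Hôpital's rule: differentiate numerator and denominator separately.
  f(x) = x + 1   ⇒   f'(x) = 1
  g(x) = 5·x^3 + x^2   ⇒   g'(x) = 15·x^2 + 2·x
  lim(x→∞) f'(x)/g'(x) = lim(x→∞) (1)/(15·x^2 + 2·x)
  = 0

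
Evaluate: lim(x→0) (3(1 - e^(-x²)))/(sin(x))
This is a 0/0 indeterminate form.

Apply L'Hôpital's rule: differentiate numerator and denominator separately.
  f(x) = 3 - 3·e^(-x^2)   ⇒   f'(x) = 6·x·e^(-x^2)
  g(x) = sin(x)   ⇒   g'(x) = cos(x)
  lim(x→0) f'(x)/g'(x) = lim(x→0) (6·x·e^(-x^2))/(cos(x))
  = 0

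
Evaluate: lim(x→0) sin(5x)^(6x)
This is an exponential indeterminate form.

For exponential indeterminate forms, take the natural log:
  Let L = lim(x→0) sin(5x)^(6x)
  Then ln(L) = lim(x→0) [exponent × ln(base)]
  Evaluate using L'Hôpital or standard limits, then exponentiate.
  L = 1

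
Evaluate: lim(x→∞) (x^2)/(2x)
This is an ∞/∞ indeterminate form.

Apply L'Hôpital's rule: differentiate numerator and denominator separately.
  f(x) = x^2   ⇒   f'(x) = 2·x
  g(x) = 2·x   ⇒   g'(x) = 2
  lim(x→∞) f'(x)/g'(x) = lim(x→∞) (2·x)/(2)
  = ∞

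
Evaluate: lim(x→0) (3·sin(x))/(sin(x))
This is a 0/0 indeterminate form.

Apply L'Hôpital's rule: differentiate numerator and denominator separately.
  f(x) = 3·sin(x)   ⇒   f'(x) = 3·cos(x)
  g(x) = sin(x)   ⇒   g'(x) = cos(x)
  lim(x→0) f'(x)/g'(x) = lim(x→0) (3·cos(x))/(cos(x))
  = 3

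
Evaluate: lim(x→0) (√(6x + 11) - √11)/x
This is a standard limit.

Factor or rationalize the expression:
  lim(x→0) (√(6x + 11) - √11)/x = 3·sqrt(11)/11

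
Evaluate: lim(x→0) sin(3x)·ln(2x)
This is a 0·∞ indeterminate form.

Rewrite 0·∞ as a quotient (0/0 or ∞/∞ form), then apply L'Hôpital's rule:
  lim(x→0) sin(3x)·ln(2x) = 0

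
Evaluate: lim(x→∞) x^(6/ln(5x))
This is an exponential indeterminate form.

For exponential indeterminate forms, take the natural log:
  Let L = lim(x→∞) x^(6/ln(5x))
  Then ln(L) = lim(x→∞) [exponent × ln(base)]
  Evaluate using L'Hôpital or standard limits, then exponentiate.
  L = e^(6)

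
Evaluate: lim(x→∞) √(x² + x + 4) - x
This is an ∞-∞ indeterminate form.

Combine fractions or rationalize to convert ∞-∞ to 0/0 form:
  lim(x→∞) √(x² + x + 4) - x = 1/2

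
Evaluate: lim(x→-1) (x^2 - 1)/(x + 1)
This is a standard limit.

Factor or rationalize the expression:
  lim(x→-1) (x^2 - 1)/(x + 1) = -2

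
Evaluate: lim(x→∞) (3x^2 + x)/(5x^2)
This is an ∞/∞ indeterminate form.

Apply L'Hôpital's rule: differentiate numerator and denominator separately.
  f(x) = 3·x^2 + x   ⇒   f'(x) = 6·x + 1
  g(x) = 5·x^2   ⇒   g'(x) = 10·x
  lim(x→∞) f'(x)/g'(x) = lim(x→∞) (6·x + 1)/(10·x)
  = 3/5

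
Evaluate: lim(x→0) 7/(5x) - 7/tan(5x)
This is an ∞-∞ indeterminate form.

Combine fractions or rationalize to convert ∞-∞ to 0/0 form:
  lim(x→0) 7/(5x) - 7/tan(5x) = 0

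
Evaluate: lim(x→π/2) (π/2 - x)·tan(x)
This is a 0·∞ indeterminate form.

Rewrite 0·∞ as a quotient (0/0 or ∞/∞ form), then apply L'Hôpital's rule:
  lim(x→π/2) (π/2 - x)·tan(x) = 1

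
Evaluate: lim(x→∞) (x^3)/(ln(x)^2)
This is an ∞/∞ indeterminate form.

Apply L'Hôpital's rule: differentiate numerator and denominator separately.
  f(x) = x^3   ⇒   f'(x) = 3·x^2
  g(x) = ln(x)^2   ⇒   g'(x) = 2·ln(x)/x
  lim(x→∞) f'(x)/g'(x) = lim(x→∞) (3·x^2)/(2·ln(x)/x)
  = ∞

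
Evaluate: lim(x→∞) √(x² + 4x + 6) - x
This is an ∞-∞ indeterminate form.

Combine fractions or rationalize to convert ∞-∞ to 0/0 form:
  lim(x→∞) √(x² + 4x + 6) - x = 2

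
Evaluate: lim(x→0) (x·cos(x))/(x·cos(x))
This is a 0/0 indeterminate form.

Apply L'Hôpital's rule: differentiate numerator and denominator separately.
  f(x) = x·cos(x)   ⇒   f'(x) = -x·sin(x) + cos(x)
  g(x) = x·cos(x)   ⇒   g'(x) = -x·sin(x) + cos(x)
  lim(x→0) f'(x)/g'(x) = lim(x→0) (-x·sin(x) + cos(x))/(-x·sin(x) + cos(x))
  = 1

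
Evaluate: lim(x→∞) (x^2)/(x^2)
This is an ∞/∞ indeterminate form.

Apply L'Hôpital's rule: differentiate numerator and denominator separately.
  f(x) = x^2   ⇒   f'(x) = 2·x
  g(x) = x^2   ⇒   g'(x) = 2·x
  lim(x→∞) f'(x)/g'(x) = lim(x→∞) (2·x)/(2·x)
  = 1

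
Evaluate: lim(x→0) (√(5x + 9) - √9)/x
This is a standard limit.

Factor or rationalize the expression:
  lim(x→0) (√(5x + 9) - √9)/x = 5/6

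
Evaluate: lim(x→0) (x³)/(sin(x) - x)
This is a 0/0 indeterminate form.

Apply L'Hôpital's rule: differentiate numerator and denominator separately.
  f(x) = x^3   ⇒   f'(x) = 3·x^2
  g(x) = -x + sin(x)   ⇒   g'(x) = cos(x) - 1
  lim(x→0) f'(x)/g'(x) = lim(x→0) (3·x^2)/(cos(x) - 1)
  = -6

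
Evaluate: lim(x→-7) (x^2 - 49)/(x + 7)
This is a standard limit.

Factor or rationalize the expression:
  lim(x→-7) (x^2 - 49)/(x + 7) = -14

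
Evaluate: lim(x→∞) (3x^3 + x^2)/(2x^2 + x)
This is an ∞/∞ indeterminate form.

Apply L'Hôpital's rule: differentiate numerator and denominator separately.
  f(x) = 3·x^3 + x^2   ⇒   f'(x) = 9·x^2 + 2·x
  g(x) = 2·x^2 + x   ⇒   g'(x) = 4·x + 1
  lim(x→∞) f'(x)/g'(x) = lim(x→∞) (9·x^2 + 2·x)/(4·x + 1)
  = ∞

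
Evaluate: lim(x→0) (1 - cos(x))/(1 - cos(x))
This is a 0/0 indeterminate form.

Apply L'Hôpital's rule: differentiate numerator and denominator separately.
  f(x) = 1 - cos(x)   ⇒   f'(x) = sin(x)
  g(x) = 1 - cos(x)   ⇒   g'(x) = sin(x)
  lim(x→0) f'(x)/g'(x) = lim(x→0) (sin(x))/(sin(x))
  = 1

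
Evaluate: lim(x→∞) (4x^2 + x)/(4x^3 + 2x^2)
This is an ∞/∞ indeterminate form.

Apply L'Hôpital's rule: differentiate numerator and denominator separately.
  f(x) = 4·x^2 + x   ⇒   f'(x) = 8·x + 1
  g(x) = 4·x^3 + 2·x^2   ⇒   g'(x) = 12·x^2 + 4·x
  lim(x→∞) f'(x)/g'(x) = lim(x→∞) (8·x + 1)/(12·x^2 + 4·x)
  = 0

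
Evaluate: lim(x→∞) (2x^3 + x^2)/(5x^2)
This is an ∞/∞ indeterminate form.

Apply L'Hôpital's rule: differentiate numerator and denominator separately.
  f(x) = 2·x^3 + x^2   ⇒   f'(x) = 6·x^2 + 2·x
  g(x) = 5·x^2   ⇒   g'(x) = 10·x
  lim(x→∞) f'(x)/g'(x) = lim(x→∞) (6·x^2 + 2·x)/(10·x)
  = ∞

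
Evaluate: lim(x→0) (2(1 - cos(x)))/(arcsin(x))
This is a 0/0 indeterminate form.

Apply L'Hôpital's rule: differentiate numerator and denominator separately.
  f(x) = 2 - 2·cos(x)   ⇒   f'(x) = 2·sin(x)
  g(x) = asin(x)   ⇒   g'(x) = 1/sqrt(1 - x^2)
  lim(x→0) f'(x)/g'(x) = lim(x→0) (2·sin(x))/(1/sqrt(1 - x^2))
  = 0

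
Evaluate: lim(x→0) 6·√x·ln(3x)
This is a 0·∞ indeterminate form.

Rewrite 0·∞ as a quotient (0/0 or ∞/∞ form), then apply L'Hôpital's rule:
  lim(x→0) 6·√x·ln(3x) = 0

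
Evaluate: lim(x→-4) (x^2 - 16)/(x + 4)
This is a standard limit.

Factor or rationalize the expression:
  lim(x→-4) (x^2 - 16)/(x + 4) = -8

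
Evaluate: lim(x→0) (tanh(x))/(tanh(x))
This is a 0/0 indeterminate form.

Apply L'Hôpital's rule: differentiate numerator and denominator separately.
  f(x) = tanh(x)   ⇒   f'(x) = 1 - tanh(x)^2
  g(x) = tanh(x)   ⇒   g'(x) = 1 - tanh(x)^2
  lim(x→0) f'(x)/g'(x) = lim(x→0) (1 - tanh(x)^2)/(1 - tanh(x)^2)
  = 1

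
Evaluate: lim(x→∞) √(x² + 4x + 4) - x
This is an ∞-∞ indeterminate form.

Combine fractions or rationalize to convert ∞-∞ to 0/0 form:
  lim(x→∞) √(x² + 4x + 4) - x = 2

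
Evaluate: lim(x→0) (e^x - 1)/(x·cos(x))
This is a 0/0 indeterminate form.

Apply L'Hôpital's rule: differentiate numerator and denominator separately.
  f(x) = e^(x) - 1   ⇒   f'(x) = e^(x)
  g(x) = x·cos(x)   ⇒   g'(x) = -x·sin(x) + cos(x)
  lim(x→0) f'(x)/g'(x) = lim(x→0) (e^(x))/(-x·sin(x) + cos(x))
  = 1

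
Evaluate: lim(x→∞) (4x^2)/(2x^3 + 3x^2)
This is an ∞/∞ indeterminate form.

Apply L'Hôpital's rule: differentiate numerator and denominator separately.
  f(x) = 4·x^2   ⇒   f'(x) = 8·x
  g(x) = 2·x^3 + 3·x^2   ⇒   g'(x) = 6·x^2 + 6·x
  lim(x→∞) f'(x)/g'(x) = lim(x→∞) (8·x)/(6·x^2 + 6·x)
  = 0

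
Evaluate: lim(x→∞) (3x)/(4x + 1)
This is an ∞/∞ indeterminate form.

Apply L'Hôpital's rule: differentiate numerator and denominator separately.
  f(x) = 3·x   ⇒   f'(x) = 3
  g(x) = 4·x + 1   ⇒   g'(x) = 4
  lim(x→∞) f'(x)/g'(x) = lim(x→∞) (3)/(4)
  = 3/4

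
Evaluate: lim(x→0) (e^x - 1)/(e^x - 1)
This is a 0/0 indeterminate form.

Apply L'Hôpital's rule: differentiate numerator and denominator separately.
  f(x) = e^(x) - 1   ⇒   f'(x) = e^(x)
  g(x) = e^(x) - 1   ⇒   g'(x) = e^(x)
  lim(x→0) f'(x)/g'(x) = lim(x→0) (e^(x))/(e^(x))
  = 1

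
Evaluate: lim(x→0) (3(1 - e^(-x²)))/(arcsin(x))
This is a 0/0 indeterminate form.

Apply L'Hôpital's rule: differentiate numerator and denominator separately.
  f(x) = 3 - 3·e^(-x^2)   ⇒   f'(x) = 6·x·e^(-x^2)
  g(x) = asin(x)   ⇒   g'(x) = 1/sqrt(1 - x^2)
  lim(x→0) f'(x)/g'(x) = lim(x→0) (6·x·e^(-x^2))/(1/sqrt(1 - x^2))
  = 0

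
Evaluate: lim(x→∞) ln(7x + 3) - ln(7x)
This is an ∞-∞ indeterminate form.

Combine fractions or rationalize to convert ∞-∞ to 0/0 form:
  lim(x→∞) ln(7x + 3) - ln(7x) = 0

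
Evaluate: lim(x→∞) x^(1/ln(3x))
This is an exponential indeterminate form.

For exponential indeterminate forms, take the natural log:
  Let L = lim(x→∞) x^(1/ln(3x))
  Then ln(L) = lim(x→∞) [exponent × ln(base)]
  Evaluate using L'Hôpital or standard limits, then exponentiate.
  L = e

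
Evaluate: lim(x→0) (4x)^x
This is an exponential indeterminate form.

For exponential indeterminate forms, take the natural log:
  Let L = lim(x→0) (4x)^x
  Then ln(L) = lim(x→0) [exponent × ln(base)]
  Evaluate using L'Hôpital or standard limits, then exponentiate.
  L = 1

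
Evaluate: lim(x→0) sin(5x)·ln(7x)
This is a 0·∞ indeterminate form.

Rewrite 0·∞ as a quotient (0/0 or ∞/∞ form), then apply L'Hôpital's rule:
  lim(x→0) sin(5x)·ln(7x) = 0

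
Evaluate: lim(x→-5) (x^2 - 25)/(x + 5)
This is a standard limit.

Factor or rationalize the expression:
  lim(x→-5) (x^2 - 25)/(x + 5) = -10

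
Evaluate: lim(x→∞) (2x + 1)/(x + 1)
This is an ∞/∞ indeterminate form.

Apply L'Hôpital's rule: differentiate numerator and denominator separately.
  f(x) = 2·x + 1   ⇒   f'(x) = 2
  g(x) = x + 1   ⇒   g'(x) = 1
  lim(x→∞) f'(x)/g'(x) = lim(x→∞) (2)/(1)
  = 2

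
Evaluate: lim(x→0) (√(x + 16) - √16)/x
This is a standard limit.

Factor or rationalize the expression:
  lim(x→0) (√(x + 16) - √16)/x = 1/8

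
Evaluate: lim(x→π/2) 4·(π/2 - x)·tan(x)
This is a 0·∞ indeterminate form.

Rewrite 0·∞ as a quotient (0/0 or ∞/∞ form), then apply L'Hôpital's rule:
  lim(x→π/2) 4·(π/2 - x)·tan(x) = 4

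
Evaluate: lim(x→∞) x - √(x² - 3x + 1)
This is an ∞-∞ indeterminate form.

Combine fractions or rationalize to convert ∞-∞ to 0/0 form:
  lim(x→∞) x - √(x² - 3x + 1) = 3/2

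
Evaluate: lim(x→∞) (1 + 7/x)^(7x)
This is an exponential indeterminate form.

For exponential indeterminate forms, take the natural log:
  Let L = lim(x→∞) (1 + 7/x)^(7x)
  Then ln(L) = lim(x→∞) [exponent × ln(base)]
  Evaluate using L'Hôpital or standard limits, then exponentiate.
  L = e^(49)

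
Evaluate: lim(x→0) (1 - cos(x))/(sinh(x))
This is a 0/0 indeterminate form.

Apply L'Hôpital's rule: differentiate numerator and denominator separately.
  f(x) = 1 - cos(x)   ⇒   f'(x) = sin(x)
  g(x) = sinh(x)   ⇒   g'(x) = cosh(x)
  lim(x→0) f'(x)/g'(x) = lim(x→0) (sin(x))/(cosh(x))
  = 0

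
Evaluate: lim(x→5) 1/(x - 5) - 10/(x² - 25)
This is an ∞-∞ indeterminate form.

Combine fractions or rationalize to convert ∞-∞ to 0/0 form:
  lim(x→5) 1/(x - 5) - 10/(x² - 25) = 1/10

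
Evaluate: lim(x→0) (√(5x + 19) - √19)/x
This is a standard limit.

Factor or rationalize the expression:
  lim(x→0) (√(5x + 19) - √19)/x = 5·sqrt(19)/38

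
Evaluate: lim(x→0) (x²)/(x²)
This is a 0/0 indeterminate form.

Apply L'Hôpital's rule: differentiate numerator and denominator separately.
  f(x) = x^2   ⇒   f'(x) = 2·x
  g(x) = x^2   ⇒   g'(x) = 2·x
  lim(x→0) f'(x)/g'(x) = lim(x→0) (2·x)/(2·x)
  = 1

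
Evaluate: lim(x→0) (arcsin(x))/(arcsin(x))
This is a 0/0 indeterminate form.

Apply L'Hôpital's rule: differentiate numerator and denominator separately.
  f(x) = asin(x)   ⇒   f'(x) = 1/sqrt(1 - x^2)
  g(x) = asin(x)   ⇒   g'(x) = 1/sqrt(1 - x^2)
  lim(x→0) f'(x)/g'(x) = lim(x→0) (1/sqrt(1 - x^2))/(1/sqrt(1 - x^2))
  = 1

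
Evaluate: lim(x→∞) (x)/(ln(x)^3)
This is an ∞/∞ indeterminate form.

Apply L'Hôpital's rule: differentiate numerator and denominator separately.
  f(x) = x   ⇒   f'(x) = 1
  g(x) = ln(x)^3   ⇒   g'(x) = 3·ln(x)^2/x
  lim(x→∞) f'(x)/g'(x) = lim(x→∞) (1)/(3·ln(x)^2/x)
  = ∞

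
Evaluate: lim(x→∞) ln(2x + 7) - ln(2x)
This is an ∞-∞ indeterminate form.

Combine fractions or rationalize to convert ∞-∞ to 0/0 form:
  lim(x→∞) ln(2x + 7) - ln(2x) = 0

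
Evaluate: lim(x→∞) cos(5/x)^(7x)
This is an exponential indeterminate form.

For exponential indeterminate forms, take the natural log:
  Let L = lim(x→∞) cos(5/x)^(7x)
  Then ln(L) = lim(x→∞) [exponent × ln(base)]
  Evaluate using L'Hôpital or standard limits, then exponentiate.
  L = 1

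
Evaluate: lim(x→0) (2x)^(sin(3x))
This is an exponential indeterminate form.

For exponential indeterminate forms, take the natural log:
  Let L = lim(x→0) (2x)^(sin(3x))
  Then ln(L) = lim(x→0) [exponent × ln(base)]
  Evaluate using L'Hôpital or standard limits, then exponentiate.
  L = 1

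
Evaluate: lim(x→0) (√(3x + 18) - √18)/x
This is a standard limit.

Factor or rationalize the expression:
  lim(x→0) (√(3x + 18) - √18)/x = sqrt(2)/4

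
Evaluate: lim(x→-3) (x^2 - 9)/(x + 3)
This is a standard limit.

Factor or rationalize the expression:
  lim(x→-3) (x^2 - 9)/(x + 3) = -6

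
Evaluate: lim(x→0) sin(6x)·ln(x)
This is a 0·∞ indeterminate form.

Rewrite 0·∞ as a quotient (0/0 or ∞/∞ form), then apply L'Hôpital's rule:
  lim(x→0) sin(6x)·ln(x) = 0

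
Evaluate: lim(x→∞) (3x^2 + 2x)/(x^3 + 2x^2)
This is an ∞/∞ indeterminate form.

Apply L'Hôpital's rule: differentiate numerator and denominator separately.
  f(x) = 3·x^2 + 2·x   ⇒   f'(x) = 6·x + 2
  g(x) = x^3 + 2·x^2   ⇒   g'(x) = 3·x^2 + 4·x
  lim(x→∞) f'(x)/g'(x) = lim(x→∞) (6·x + 2)/(3·x^2 + 4·x)
  = 0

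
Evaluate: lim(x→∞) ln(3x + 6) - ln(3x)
This is an ∞-∞ indeterminate form.

Combine fractions or rationalize to convert ∞-∞ to 0/0 form:
  lim(x→∞) ln(3x + 6) - ln(3x) = 0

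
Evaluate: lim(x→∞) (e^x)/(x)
This is an ∞/∞ indeterminate form.

Apply L'Hôpital's rule: differentiate numerator and denominator separately.
  f(x) = e^(x)   ⇒   f'(x) = e^(x)
  g(x) = x   ⇒   g'(x) = 1
  lim(x→∞) f'(x)/g'(x) = lim(x→∞) (e^(x))/(1)
  = ∞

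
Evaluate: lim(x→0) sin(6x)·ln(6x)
This is a 0·∞ indeterminate form.

Rewrite 0·∞ as a quotient (0/0 or ∞/∞ form), then apply L'Hôpital's rule:
  lim(x→0) sin(6x)·ln(6x) = 0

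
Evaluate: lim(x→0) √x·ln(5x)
This is a 0·∞ indeterminate form.

Rewrite 0·∞ as a quotient (0/0 or ∞/∞ form), then apply L'Hôpital's rule:
  lim(x→0) √x·ln(5x) = 0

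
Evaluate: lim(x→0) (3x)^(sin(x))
This is an exponential indeterminate form.

For exponential indeterminate forms, take the natural log:
  Let L = lim(x→0) (3x)^(sin(x))
  Then ln(L) = lim(x→0) [exponent × ln(base)]
  Evaluate using L'Hôpital or standard limits, then exponentiate.
  L = 1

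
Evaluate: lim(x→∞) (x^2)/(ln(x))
This is an ∞/∞ indeterminate form.

Apply L'Hôpital's rule: differentiate numerator and denominator separately.
  f(x) = x^2   ⇒   f'(x) = 2·x
  g(x) = ln(x)   ⇒   g'(x) = 1/x
  lim(x→∞) f'(x)/g'(x) = lim(x→∞) (2·x)/(1/x)
  = ∞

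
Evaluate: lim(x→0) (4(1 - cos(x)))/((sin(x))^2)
This is a 0/0 indeterminate form.

Apply L'Hôpital's rule: differentiate numerator and denominator separately.
  f(x) = 4 - 4·cos(x)   ⇒   f'(x) = 4·sin(x)
  g(x) = sin(x)^2   ⇒   g'(x) = 2·sin(x)·cos(x)
  lim(x→0) f'(x)/g'(x) = lim(x→0) (4·sin(x))/(2·sin(x)·cos(x))
  = 2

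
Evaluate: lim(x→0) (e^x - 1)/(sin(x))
This is a 0/0 indeterminate form.

Apply L'Hôpital's rule: differentiate numerator and denominator separately.
  f(x) = e^(x) - 1   ⇒   f'(x) = e^(x)
  g(x) = sin(x)   ⇒   g'(x) = cos(x)
  lim(x→0) f'(x)/g'(x) = lim(x→0) (e^(x))/(cos(x))
  = 1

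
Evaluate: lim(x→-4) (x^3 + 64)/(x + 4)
This is a standard limit.

Factor or rationalize the expression:
  lim(x→-4) (x^3 + 64)/(x + 4) = 48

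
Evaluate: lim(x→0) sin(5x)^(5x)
This is an exponential indeterminate form.

For exponential indeterminate forms, take the natural log:
  Let L = lim(x→0) sin(5x)^(5x)
  Then ln(L) = lim(x→0) [exponent × ln(base)]
  Evaluate using L'Hôpital or standard limits, then exponentiate.
  L = 1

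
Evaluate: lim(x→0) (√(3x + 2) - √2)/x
This is a standard limit.

Factor or rationalize the expression:
  lim(x→0) (√(3x + 2) - √2)/x = 3·sqrt(2)/4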